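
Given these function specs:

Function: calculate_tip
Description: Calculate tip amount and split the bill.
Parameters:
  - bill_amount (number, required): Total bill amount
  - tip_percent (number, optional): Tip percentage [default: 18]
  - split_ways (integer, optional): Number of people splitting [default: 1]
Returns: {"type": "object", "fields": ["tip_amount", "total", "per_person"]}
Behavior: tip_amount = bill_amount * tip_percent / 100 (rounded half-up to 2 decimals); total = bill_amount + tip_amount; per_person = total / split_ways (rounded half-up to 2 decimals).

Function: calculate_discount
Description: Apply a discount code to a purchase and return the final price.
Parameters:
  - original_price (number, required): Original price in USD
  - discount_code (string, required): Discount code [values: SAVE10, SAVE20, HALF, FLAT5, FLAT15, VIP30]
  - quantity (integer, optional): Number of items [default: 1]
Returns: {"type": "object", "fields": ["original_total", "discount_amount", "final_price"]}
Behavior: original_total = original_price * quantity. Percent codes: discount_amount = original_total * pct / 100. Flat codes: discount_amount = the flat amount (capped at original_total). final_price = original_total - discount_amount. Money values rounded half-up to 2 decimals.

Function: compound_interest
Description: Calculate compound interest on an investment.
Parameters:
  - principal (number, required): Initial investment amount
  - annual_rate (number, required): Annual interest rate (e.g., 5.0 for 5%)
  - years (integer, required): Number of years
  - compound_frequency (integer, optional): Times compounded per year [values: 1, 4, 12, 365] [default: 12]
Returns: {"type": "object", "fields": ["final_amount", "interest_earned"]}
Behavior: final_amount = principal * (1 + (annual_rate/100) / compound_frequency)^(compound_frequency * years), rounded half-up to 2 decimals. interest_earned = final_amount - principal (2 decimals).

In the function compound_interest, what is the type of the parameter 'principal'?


The compound_interest spec declares:
  - principal (number, required): Initial investment amount
Type:
number


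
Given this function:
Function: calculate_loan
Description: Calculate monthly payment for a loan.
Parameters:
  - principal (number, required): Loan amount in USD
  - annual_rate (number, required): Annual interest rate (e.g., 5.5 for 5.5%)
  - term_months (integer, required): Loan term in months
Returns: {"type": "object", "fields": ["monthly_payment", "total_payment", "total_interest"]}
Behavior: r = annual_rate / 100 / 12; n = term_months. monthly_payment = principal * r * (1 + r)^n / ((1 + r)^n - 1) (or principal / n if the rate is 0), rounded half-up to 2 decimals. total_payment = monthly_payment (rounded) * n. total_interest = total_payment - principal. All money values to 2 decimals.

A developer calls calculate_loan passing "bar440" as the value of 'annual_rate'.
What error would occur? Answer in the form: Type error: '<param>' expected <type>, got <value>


Spec: 'annual_rate' is declared as number; "bar440" is a string.
Type error: 'annual_rate' expected number, got "bar440"


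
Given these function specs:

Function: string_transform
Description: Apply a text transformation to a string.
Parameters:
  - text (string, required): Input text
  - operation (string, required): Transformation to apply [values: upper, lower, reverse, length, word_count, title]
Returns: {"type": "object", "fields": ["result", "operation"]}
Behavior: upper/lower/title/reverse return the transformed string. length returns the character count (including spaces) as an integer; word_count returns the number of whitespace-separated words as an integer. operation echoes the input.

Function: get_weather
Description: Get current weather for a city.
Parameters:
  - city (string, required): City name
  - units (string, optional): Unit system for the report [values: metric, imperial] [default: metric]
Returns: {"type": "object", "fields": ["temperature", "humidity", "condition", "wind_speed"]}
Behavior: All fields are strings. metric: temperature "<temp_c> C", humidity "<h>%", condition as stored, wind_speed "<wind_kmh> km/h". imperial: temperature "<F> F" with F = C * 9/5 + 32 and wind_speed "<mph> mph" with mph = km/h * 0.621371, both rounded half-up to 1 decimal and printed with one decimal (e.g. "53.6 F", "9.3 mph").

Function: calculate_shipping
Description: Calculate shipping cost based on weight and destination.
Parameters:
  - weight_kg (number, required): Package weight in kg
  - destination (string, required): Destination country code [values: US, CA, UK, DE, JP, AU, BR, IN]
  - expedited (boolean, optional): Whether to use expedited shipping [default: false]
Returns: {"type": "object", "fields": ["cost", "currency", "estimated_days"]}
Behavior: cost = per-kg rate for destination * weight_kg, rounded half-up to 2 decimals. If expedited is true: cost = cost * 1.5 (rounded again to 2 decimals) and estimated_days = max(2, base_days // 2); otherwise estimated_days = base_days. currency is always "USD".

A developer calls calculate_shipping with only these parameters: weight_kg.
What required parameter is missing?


Required parameters: weight_kg, destination
Provided: weight_kg
Missing: destination
destination


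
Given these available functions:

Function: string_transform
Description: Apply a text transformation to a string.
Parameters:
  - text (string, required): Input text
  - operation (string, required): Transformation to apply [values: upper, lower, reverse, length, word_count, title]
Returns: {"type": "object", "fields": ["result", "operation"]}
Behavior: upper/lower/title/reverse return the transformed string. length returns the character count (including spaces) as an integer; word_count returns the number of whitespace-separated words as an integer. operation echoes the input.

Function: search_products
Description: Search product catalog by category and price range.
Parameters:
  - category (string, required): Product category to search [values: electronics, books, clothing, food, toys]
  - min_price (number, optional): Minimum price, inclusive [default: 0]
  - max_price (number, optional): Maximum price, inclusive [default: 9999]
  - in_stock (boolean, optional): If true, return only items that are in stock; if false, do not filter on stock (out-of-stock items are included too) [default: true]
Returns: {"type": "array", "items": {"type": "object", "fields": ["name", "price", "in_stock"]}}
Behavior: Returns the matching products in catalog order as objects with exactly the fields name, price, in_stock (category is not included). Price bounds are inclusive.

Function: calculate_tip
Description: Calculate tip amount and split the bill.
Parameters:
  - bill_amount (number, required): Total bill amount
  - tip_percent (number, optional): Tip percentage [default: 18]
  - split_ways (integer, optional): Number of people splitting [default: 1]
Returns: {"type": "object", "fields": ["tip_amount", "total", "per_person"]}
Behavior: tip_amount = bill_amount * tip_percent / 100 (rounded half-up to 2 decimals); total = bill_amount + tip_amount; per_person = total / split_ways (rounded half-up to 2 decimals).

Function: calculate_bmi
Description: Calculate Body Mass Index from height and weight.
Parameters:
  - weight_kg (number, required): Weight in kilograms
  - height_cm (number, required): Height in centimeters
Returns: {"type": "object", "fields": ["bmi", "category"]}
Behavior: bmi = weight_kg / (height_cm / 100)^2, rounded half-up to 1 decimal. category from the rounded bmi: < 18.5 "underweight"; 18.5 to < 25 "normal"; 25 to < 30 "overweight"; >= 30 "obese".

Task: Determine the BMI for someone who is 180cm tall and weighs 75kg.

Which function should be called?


The task needs a function whose description is: Calculate Body Mass Index from height and weight.
calculate_bmi


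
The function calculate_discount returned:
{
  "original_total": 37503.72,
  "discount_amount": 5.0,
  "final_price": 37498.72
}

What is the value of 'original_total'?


37503.72


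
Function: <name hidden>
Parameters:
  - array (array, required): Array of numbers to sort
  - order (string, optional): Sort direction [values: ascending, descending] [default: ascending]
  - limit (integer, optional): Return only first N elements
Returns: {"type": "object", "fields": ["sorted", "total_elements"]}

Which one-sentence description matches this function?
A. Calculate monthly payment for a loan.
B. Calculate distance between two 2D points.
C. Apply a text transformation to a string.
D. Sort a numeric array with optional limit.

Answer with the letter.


Parameters array, order, limit and return ["sorted", "total_elements"] fit: Sort a numeric array with optional limit.
D


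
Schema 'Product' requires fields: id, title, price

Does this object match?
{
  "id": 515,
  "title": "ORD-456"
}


Checking required fields...
Missing: price
Invalid - missing required field 'price'


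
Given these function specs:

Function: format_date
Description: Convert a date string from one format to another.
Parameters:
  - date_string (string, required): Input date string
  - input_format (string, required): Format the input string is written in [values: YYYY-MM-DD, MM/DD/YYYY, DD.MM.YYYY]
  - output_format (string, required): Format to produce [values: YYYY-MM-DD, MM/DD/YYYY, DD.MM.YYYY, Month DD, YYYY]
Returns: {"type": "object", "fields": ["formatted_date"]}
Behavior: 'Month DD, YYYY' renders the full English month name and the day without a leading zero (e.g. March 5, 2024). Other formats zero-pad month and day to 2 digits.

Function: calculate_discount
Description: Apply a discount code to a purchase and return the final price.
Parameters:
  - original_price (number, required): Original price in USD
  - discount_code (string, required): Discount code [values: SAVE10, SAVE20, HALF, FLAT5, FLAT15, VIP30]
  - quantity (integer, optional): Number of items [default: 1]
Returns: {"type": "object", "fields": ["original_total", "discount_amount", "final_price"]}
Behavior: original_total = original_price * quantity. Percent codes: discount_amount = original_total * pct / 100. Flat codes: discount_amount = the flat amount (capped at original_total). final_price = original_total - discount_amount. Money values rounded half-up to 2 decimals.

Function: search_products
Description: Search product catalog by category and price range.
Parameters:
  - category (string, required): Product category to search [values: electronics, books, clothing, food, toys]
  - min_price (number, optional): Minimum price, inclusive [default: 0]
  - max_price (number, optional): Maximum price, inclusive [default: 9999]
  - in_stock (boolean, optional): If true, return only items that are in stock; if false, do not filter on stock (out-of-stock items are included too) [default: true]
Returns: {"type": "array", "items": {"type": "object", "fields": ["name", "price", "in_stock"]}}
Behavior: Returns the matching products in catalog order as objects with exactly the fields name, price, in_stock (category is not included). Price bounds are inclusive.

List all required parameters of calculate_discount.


Parameters of calculate_discount and their required/optional flag:
  original_price: required
  discount_code: required
  quantity: optional
discount_code, original_price


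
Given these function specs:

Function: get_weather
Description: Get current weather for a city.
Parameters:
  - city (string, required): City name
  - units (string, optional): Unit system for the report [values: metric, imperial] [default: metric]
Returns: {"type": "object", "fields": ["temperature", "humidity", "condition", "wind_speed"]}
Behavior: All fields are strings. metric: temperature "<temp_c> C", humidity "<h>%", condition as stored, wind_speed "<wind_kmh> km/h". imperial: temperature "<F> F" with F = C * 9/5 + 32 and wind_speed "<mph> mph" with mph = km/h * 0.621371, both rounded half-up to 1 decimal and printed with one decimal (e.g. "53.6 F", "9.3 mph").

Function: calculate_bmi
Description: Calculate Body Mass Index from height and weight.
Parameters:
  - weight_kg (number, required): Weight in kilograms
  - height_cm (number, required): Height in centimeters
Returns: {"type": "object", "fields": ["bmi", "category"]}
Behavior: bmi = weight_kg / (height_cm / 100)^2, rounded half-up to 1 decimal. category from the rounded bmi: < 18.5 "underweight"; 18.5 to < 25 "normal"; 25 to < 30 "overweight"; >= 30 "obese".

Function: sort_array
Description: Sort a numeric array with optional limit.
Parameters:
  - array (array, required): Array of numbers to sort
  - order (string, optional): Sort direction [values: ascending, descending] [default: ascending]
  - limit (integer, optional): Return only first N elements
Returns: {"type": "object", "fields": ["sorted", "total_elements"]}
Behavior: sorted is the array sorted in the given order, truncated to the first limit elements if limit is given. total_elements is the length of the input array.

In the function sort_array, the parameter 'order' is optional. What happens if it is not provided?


The sort_array spec declares:
  - order (string, optional): Sort direction [values: ascending, descending] [default: ascending]
It defaults to ascending


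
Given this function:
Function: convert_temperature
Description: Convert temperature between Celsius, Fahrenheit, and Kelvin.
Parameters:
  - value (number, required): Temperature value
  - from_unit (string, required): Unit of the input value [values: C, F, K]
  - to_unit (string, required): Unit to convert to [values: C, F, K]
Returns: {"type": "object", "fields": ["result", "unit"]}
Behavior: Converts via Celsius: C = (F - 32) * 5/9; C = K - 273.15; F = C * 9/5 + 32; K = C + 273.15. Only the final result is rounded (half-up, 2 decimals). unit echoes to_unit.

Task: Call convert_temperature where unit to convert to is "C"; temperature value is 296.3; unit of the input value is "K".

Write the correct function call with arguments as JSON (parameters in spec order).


Mapping each described value to its parameter name:
  'Unit to convert to' -> to_unit = "C"
  'Temperature value' -> value = 296.3
  'Unit of the input value' -> from_unit = "K"
convert_temperature({"value": 296.3, "from_unit": "K", "to_unit": "C"})


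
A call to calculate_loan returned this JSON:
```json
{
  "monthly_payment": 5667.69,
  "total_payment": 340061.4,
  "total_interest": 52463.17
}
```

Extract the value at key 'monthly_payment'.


5667.69


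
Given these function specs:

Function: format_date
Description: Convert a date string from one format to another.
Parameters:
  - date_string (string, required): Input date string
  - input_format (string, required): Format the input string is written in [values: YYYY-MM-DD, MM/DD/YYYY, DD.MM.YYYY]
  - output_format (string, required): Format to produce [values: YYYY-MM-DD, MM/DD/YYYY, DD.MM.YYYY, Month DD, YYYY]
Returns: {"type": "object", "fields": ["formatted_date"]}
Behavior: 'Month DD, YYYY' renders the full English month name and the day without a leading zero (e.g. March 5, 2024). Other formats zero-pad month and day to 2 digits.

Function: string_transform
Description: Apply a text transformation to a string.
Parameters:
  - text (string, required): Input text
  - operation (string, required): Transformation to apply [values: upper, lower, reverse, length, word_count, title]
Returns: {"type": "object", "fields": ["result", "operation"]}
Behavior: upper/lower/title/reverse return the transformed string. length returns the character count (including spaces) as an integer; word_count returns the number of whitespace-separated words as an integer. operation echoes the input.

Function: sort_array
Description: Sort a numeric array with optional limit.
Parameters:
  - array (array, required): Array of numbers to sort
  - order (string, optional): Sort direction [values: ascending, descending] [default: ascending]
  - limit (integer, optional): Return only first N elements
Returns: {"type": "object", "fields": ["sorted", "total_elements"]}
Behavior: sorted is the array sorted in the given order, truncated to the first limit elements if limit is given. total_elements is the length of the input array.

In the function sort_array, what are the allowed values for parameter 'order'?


The sort_array spec declares:
  - order (string, optional): Sort direction [values: ascending, descending] [default: ascending]
Allowed values:
ascending, descending


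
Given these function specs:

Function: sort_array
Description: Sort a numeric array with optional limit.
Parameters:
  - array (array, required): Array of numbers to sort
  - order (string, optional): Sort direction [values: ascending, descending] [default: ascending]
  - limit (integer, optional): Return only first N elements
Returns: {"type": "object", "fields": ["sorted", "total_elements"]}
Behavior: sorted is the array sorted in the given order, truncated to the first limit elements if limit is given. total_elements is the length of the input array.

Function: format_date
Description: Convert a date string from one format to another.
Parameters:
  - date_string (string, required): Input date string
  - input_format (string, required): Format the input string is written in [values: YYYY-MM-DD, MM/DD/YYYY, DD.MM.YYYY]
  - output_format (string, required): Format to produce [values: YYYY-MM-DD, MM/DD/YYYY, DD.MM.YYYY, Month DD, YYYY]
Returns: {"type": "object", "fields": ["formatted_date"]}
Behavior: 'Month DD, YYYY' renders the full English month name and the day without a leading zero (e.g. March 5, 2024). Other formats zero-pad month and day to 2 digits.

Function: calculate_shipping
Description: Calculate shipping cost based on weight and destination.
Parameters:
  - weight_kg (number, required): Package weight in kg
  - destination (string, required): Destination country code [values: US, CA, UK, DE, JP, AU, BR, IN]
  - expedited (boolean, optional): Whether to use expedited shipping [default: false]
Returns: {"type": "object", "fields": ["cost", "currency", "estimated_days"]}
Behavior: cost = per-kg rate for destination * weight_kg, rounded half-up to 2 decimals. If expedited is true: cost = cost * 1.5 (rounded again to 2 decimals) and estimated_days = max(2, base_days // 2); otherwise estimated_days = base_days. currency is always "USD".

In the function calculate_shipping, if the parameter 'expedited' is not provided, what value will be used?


The calculate_shipping spec declares:
  - expedited (boolean, optional): Whether to use expedited shipping [default: false]
Default:
false


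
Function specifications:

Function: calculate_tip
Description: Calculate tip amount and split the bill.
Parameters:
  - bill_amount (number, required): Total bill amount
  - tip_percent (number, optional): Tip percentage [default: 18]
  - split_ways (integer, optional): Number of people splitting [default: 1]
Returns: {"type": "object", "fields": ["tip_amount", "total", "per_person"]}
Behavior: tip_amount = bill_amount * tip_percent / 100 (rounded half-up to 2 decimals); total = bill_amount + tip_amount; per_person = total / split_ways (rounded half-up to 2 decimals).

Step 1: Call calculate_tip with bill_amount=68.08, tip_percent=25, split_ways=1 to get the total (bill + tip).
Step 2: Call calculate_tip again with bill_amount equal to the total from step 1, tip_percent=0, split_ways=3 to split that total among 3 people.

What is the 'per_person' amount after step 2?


Step 1: calculate_tip(bill_amount=68.08, tip_percent=25, split_ways=1)
  tip_amount = 68.08 * 25/100 = 17.02 -> 17.02
  total = 68.08 + 17.02 = 85.10
  per_person = 85.10 / 1 = 85.1 -> 85.10
  -> total = 85.10
Step 2: calculate_tip(bill_amount=85.1, tip_percent=0, split_ways=3)
  tip_amount = 85.1 * 0/100 = 0 -> 0.00
  total = 85.1 + 0.00 = 85.10
  per_person = 85.10 / 3 = 28.366667 -> 28.37
  -> per_person = 28.37
$28.37


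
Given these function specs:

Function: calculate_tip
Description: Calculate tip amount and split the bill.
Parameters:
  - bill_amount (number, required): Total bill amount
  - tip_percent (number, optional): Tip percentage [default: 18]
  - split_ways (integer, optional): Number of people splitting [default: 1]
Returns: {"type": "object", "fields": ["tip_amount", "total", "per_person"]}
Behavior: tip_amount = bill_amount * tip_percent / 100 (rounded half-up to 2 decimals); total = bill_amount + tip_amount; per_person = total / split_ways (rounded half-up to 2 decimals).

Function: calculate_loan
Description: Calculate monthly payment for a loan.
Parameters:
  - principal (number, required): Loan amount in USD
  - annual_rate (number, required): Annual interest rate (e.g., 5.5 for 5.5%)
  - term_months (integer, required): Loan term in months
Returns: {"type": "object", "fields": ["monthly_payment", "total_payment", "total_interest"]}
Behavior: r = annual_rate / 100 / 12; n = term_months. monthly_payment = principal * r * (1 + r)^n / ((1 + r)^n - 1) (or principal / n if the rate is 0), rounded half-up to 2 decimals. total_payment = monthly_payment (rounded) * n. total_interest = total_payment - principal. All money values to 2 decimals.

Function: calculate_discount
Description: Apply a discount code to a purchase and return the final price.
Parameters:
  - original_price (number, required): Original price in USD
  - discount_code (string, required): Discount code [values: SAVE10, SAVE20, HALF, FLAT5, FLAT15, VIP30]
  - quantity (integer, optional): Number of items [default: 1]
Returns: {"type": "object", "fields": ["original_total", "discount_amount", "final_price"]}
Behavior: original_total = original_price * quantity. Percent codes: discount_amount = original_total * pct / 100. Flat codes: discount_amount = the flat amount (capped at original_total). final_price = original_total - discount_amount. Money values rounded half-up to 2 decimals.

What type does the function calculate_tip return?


The calculate_tip spec declares Returns: {"type": "object", "fields": ["tip_amount", "total", "per_person"]}
Type:
object


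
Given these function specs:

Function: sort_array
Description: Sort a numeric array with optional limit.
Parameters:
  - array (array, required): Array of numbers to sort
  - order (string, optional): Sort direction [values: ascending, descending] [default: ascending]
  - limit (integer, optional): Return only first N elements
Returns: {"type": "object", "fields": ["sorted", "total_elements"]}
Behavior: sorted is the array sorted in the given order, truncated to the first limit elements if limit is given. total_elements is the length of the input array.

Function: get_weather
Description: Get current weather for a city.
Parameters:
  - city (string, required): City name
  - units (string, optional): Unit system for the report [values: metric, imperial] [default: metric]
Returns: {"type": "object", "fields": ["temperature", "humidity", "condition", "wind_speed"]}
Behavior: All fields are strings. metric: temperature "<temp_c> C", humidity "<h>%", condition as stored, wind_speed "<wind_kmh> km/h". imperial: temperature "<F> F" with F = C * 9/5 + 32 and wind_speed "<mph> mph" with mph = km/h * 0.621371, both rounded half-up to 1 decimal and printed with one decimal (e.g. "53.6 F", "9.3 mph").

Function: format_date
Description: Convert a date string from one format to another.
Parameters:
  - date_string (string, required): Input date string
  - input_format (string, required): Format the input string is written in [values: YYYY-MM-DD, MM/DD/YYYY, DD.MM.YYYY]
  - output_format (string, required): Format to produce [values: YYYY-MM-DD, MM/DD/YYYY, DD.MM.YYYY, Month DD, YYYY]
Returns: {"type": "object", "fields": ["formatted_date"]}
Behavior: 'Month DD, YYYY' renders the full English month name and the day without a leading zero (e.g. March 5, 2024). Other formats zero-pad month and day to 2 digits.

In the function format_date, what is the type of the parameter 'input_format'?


The format_date spec declares:
  - input_format (string, required): Format the input string is written in [values: YYYY-MM-DD, MM/DD/YYYY, DD.MM.YYYY]
Type:
string


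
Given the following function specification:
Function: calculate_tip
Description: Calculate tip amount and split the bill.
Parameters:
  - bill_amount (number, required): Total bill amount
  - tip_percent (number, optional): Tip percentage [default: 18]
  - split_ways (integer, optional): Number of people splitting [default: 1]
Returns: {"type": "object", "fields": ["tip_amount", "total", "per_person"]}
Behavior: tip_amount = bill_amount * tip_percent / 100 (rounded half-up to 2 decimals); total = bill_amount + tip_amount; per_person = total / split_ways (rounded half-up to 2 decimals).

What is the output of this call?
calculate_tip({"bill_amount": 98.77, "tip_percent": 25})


Defaults applied: split_ways=1
tip_amount = 98.77 * 25/100 = 24.6925 -> 24.69
total = 98.77 + 24.69 = 123.46
per_person = 123.46 / 1 = 123.46 -> 123.46
Output:
{"tip_amount": 24.69, "total": 123.46, "per_person": 123.46}


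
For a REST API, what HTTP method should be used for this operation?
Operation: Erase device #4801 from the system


GET = read, POST = create, PUT = update/replace, DELETE = remove
This operation is a removal.
DELETE


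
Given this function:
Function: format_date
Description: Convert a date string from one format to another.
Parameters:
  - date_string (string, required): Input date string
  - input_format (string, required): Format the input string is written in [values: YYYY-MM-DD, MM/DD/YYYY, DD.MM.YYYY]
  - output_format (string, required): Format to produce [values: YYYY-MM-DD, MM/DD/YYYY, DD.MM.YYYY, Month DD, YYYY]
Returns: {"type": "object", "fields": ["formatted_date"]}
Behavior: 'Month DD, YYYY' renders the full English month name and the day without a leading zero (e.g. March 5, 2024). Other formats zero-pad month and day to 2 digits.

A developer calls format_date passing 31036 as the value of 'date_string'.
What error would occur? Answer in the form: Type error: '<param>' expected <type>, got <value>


Spec: 'date_string' is declared as string; 31036 is an integer.
Type error: 'date_string' expected string, got 31036


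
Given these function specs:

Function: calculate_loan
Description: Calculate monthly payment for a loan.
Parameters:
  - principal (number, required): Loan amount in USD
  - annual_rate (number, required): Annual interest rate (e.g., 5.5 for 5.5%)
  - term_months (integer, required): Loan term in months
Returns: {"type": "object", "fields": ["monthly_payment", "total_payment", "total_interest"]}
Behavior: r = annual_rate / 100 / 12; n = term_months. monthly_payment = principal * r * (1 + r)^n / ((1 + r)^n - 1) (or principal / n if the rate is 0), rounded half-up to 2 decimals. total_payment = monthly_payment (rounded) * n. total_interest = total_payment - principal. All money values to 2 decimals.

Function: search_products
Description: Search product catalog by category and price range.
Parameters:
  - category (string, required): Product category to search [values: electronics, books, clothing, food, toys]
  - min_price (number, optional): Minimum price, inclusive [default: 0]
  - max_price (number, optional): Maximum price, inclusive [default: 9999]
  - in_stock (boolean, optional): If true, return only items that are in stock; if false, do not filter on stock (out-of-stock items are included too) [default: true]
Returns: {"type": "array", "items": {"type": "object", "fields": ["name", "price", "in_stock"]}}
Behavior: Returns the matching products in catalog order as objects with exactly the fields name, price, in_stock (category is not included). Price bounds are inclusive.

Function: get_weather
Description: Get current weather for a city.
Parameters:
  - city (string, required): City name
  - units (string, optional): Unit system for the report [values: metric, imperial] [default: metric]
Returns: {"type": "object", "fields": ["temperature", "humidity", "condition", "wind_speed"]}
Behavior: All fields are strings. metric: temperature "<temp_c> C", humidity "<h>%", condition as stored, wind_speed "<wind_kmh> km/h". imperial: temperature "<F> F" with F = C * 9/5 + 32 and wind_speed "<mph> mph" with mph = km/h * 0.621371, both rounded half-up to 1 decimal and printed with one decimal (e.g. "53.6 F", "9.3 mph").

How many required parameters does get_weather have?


Parameters of get_weather: city (required), units (optional)
Required count:
1


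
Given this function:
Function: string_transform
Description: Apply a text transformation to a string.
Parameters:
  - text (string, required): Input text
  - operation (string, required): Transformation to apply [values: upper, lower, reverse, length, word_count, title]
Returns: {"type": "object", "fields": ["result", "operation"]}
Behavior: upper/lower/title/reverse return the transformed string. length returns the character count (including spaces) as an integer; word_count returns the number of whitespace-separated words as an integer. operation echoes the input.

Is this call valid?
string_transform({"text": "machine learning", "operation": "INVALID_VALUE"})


Checking parameter values...
Parameter 'operation' has value 'INVALID_VALUE' not in allowed: upper, lower, reverse, length, word_count, title
Invalid - 'operation' must be one of upper, lower, reverse, length, word_count, title


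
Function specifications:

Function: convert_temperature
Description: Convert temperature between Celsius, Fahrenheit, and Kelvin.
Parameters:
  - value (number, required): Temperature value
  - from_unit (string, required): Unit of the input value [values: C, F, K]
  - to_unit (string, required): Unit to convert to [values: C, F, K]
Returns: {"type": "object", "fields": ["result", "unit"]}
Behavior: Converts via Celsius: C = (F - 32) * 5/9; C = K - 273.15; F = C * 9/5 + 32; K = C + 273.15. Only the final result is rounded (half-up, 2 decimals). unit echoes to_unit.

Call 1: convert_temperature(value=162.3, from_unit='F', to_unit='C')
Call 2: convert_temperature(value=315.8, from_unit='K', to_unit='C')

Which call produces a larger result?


Call 1:
  To C: (162.3 - 32) * 5/9 = 72.388889
  Target is C: 72.388889
  Round to 2 decimals: 72.39
  -> 72.39 C
Call 2:
  To C: 315.8 - 273.15 = 42.65
  Target is C: 42.65
  Round to 2 decimals: 42.65
  -> 42.65 C
Call 1 (72.39 C)


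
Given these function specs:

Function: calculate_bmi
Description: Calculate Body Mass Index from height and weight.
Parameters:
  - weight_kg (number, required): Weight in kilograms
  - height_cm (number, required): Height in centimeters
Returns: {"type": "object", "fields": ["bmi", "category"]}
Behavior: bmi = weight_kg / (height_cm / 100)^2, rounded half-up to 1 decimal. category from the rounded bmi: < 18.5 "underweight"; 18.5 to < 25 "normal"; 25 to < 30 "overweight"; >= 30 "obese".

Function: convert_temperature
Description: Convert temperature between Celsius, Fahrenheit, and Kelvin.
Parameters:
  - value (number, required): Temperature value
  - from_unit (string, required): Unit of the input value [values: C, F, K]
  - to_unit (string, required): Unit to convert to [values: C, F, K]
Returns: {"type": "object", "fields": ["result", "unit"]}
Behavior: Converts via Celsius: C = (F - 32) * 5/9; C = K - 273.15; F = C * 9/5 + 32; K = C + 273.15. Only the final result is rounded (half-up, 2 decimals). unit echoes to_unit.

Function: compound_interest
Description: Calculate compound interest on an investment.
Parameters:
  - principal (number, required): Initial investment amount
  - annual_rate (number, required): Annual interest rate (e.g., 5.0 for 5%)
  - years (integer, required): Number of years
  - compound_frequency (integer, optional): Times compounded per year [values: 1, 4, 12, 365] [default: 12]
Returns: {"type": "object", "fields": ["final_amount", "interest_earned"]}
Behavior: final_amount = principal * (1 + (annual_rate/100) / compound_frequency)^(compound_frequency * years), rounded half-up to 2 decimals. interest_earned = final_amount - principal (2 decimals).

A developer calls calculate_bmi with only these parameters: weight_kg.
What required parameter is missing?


Required parameters: weight_kg, height_cm
Provided: weight_kg
Missing: height_cm
height_cm


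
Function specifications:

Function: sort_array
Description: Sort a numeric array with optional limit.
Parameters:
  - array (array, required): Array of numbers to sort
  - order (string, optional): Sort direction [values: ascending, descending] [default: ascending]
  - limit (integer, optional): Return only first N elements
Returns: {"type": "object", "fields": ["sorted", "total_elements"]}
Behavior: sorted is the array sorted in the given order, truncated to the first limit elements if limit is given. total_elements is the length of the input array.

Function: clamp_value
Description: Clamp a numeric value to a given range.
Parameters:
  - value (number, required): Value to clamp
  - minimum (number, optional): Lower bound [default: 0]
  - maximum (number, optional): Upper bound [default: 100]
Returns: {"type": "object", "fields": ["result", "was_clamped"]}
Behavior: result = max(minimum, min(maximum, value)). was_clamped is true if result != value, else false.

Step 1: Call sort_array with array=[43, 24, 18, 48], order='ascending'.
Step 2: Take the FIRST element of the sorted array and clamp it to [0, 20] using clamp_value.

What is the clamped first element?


Step 1: sort_array(order=ascending)
  sorted: [18, 24, 43, 48]
  -> first element = 18
Step 2: clamp_value(value=18, minimum=0, maximum=20)
  result = max(0, min(20, 18)) = max(0, 18) = 18
  was_clamped = (18 != 18) = false
  -> result = 18
18


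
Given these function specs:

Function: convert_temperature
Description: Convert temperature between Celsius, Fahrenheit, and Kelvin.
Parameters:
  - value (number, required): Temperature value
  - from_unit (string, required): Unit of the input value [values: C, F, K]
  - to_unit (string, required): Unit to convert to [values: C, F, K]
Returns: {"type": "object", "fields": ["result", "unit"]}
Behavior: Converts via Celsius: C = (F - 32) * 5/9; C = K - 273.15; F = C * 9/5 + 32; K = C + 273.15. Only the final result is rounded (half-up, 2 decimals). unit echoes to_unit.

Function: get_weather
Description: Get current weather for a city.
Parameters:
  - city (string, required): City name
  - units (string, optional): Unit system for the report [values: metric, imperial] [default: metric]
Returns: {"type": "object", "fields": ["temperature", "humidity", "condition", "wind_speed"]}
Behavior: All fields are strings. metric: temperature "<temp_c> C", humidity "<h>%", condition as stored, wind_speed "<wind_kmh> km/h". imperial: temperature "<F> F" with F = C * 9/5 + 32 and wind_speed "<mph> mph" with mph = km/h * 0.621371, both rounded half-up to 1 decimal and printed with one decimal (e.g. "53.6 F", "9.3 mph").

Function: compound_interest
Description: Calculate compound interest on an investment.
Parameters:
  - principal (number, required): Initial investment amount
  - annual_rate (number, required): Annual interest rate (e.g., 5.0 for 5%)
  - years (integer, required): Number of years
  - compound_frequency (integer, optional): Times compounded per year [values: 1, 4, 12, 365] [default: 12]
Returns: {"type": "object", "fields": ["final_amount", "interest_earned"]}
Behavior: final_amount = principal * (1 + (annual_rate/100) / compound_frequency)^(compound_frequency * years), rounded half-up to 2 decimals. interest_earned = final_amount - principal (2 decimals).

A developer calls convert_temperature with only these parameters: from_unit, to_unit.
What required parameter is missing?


Required parameters: value, from_unit, to_unit
Provided: from_unit, to_unit
Missing: value
value


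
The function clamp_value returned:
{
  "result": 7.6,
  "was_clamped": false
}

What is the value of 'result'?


7.6


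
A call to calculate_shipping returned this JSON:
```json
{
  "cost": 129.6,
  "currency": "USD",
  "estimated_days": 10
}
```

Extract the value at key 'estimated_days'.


10


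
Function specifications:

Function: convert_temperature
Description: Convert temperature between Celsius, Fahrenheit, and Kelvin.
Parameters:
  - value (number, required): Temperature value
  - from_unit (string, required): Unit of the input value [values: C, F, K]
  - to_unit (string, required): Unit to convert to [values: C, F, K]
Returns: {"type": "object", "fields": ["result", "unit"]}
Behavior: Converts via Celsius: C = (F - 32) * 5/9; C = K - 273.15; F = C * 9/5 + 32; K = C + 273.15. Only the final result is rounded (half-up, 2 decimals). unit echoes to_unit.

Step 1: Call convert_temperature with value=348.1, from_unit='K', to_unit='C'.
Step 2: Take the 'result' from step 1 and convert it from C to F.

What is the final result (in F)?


Step 1: convert_temperature(value=348.1, from_unit=K, to_unit=C)
  To C: 348.1 - 273.15 = 74.95
  Target is C: 74.95
  Round to 2 decimals: 74.95
  -> result = 74.95 C
Step 2: convert_temperature(value=74.95, from_unit=C, to_unit=F)
  Input already in C: 74.95
  To F: 74.95 * 9/5 + 32 = 166.91
  Round to 2 decimals: 166.91
  -> result = 166.91 F
166.91 F


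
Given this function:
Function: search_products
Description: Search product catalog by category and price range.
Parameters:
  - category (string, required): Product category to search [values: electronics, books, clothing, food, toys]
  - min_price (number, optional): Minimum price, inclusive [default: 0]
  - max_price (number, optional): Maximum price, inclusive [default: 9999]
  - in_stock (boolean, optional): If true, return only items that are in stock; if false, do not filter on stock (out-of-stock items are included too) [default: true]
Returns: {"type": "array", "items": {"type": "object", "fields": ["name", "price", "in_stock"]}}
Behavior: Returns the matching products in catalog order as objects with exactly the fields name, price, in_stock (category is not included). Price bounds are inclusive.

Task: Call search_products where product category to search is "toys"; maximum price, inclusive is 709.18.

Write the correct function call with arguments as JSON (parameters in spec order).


Mapping each described value to its parameter name:
  'Product category to search' -> category = "toys"
  'Maximum price, inclusive' -> max_price = 709.18
search_products({"category": "toys", "max_price": 709.18})


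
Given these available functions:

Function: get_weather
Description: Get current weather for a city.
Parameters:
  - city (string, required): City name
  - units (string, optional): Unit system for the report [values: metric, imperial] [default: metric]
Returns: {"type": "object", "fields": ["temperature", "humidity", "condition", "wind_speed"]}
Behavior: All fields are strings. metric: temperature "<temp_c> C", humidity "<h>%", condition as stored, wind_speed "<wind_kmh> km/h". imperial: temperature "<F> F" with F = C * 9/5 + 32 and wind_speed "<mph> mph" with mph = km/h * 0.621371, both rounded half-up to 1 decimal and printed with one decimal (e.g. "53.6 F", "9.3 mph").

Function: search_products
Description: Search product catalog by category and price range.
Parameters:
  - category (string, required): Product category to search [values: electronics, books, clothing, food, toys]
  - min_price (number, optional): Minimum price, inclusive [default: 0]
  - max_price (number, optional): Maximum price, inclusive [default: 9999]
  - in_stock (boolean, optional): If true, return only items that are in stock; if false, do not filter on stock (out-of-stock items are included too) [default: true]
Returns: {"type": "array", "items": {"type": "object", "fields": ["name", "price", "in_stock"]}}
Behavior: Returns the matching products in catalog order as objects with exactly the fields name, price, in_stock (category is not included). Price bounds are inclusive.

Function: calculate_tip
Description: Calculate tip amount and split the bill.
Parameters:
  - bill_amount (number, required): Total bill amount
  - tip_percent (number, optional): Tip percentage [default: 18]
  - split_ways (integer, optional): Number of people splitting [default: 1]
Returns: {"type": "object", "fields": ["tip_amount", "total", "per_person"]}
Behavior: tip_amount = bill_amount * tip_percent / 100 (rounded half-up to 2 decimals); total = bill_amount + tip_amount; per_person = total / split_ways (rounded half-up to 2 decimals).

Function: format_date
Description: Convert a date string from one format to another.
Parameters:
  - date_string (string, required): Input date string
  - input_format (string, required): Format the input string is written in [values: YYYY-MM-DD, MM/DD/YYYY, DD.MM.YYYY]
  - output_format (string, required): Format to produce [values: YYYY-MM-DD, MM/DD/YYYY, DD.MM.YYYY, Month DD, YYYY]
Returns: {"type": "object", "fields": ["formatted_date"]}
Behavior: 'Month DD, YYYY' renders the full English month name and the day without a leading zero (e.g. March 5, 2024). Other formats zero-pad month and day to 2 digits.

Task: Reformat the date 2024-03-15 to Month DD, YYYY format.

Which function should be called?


The task needs a function whose description is: Convert a date string from one format to another.
format_date
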